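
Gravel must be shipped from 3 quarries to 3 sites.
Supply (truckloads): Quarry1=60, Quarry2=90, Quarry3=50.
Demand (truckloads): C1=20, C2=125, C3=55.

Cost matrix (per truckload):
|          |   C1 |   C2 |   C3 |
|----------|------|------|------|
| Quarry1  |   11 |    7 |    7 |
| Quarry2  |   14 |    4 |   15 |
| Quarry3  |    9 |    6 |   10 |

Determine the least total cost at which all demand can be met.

1140

One minimum-cost allocation:
  Quarry1→C2: 5 × 7 = 35
  Quarry1→C3: 55 × 7 = 385
  Quarry2→C2: 90 × 4 = 360
  Quarry3→C1: 20 × 9 = 180
  Quarry3→C2: 30 × 6 = 180
Total = 35 + 385 + 360 + 180 + 180 = 1140.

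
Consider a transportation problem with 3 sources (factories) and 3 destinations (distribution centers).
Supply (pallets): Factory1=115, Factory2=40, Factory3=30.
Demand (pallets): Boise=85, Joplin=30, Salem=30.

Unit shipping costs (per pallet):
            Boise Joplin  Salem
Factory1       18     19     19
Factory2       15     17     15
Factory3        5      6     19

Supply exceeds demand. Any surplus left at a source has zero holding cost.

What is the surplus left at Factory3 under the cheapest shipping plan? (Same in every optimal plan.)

0

An optimal plan:
  Factory1 to Boise: 45 × 18 = 810
  Factory1 to Joplin: 30 × 19 = 570
  Factory2 to Boise: 10 × 15 = 150
  Factory2 to Salem: 30 × 15 = 450
  Factory3 to Boise: 30 × 5 = 150
Total cost = 2130.
Factory3 ships 30 of its 30, leaving 0.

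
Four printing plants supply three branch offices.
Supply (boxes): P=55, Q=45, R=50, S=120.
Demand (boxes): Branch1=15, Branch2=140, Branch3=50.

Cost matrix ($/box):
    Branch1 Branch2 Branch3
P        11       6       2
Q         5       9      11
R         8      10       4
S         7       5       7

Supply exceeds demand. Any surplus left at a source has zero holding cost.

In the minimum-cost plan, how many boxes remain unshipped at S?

0

An optimal plan:
  P→Branch2: 20 boxes
  P→Branch3: 35 boxes
  Q→Branch1: 15 boxes
  R→Branch3: 15 boxes
  S→Branch2: 120 boxes
Total cost = $925.
S ships 120 of its 120, leaving 0.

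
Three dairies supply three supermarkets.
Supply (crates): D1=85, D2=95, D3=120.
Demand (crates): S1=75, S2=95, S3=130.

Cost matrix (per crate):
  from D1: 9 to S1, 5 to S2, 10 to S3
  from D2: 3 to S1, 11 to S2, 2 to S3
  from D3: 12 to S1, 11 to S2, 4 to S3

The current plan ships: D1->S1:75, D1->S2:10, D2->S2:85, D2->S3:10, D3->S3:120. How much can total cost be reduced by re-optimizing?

920

Current plan cost = 75·9 + 10·5 + 85·11 + 10·2 + 120·4 = 2160.
Optimal plan:
  D1–S2: 85 × 5 = 425
  D2–S1: 75 × 3 = 225
  D2–S3: 20 × 2 = 40
  D3–S2: 10 × 11 = 110
  D3–S3: 110 × 4 = 440
Optimal cost = 1240.
Saving = 2160 − 1240 = 920.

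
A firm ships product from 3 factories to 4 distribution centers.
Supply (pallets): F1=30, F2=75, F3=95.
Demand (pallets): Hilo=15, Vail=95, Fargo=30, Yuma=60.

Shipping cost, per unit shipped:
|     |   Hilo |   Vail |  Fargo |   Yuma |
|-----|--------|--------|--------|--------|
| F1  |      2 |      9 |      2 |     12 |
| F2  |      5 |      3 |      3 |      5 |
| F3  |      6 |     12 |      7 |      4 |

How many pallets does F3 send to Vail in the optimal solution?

Optimal shipments:
  F1–Fargo: 30 × 2 = 60
  F2–Vail: 75 × 3 = 225
  F3–Hilo: 15 × 6 = 90
  F3–Vail: 20 × 12 = 240
  F3–Yuma: 60 × 4 = 240
Total cost = 855.
So F3→Vail carries 20 pallets.

20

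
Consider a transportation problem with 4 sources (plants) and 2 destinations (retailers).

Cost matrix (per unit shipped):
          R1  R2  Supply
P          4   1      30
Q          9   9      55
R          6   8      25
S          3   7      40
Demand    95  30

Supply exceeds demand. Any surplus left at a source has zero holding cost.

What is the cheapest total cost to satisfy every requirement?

570

An optimal shipping plan:
  P->R2: 30 × 1 = 30
  Q->R1: 30 × 9 = 270
  R->R1: 25 × 6 = 150
  S->R1: 40 × 3 = 120
Total = 30 + 270 + 150 + 120 = 570.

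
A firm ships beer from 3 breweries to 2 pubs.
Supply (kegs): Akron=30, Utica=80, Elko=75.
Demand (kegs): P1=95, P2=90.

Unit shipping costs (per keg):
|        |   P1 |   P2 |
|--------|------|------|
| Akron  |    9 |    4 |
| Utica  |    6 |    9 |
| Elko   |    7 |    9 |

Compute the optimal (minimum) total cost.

1245

An optimal shipping plan:
  Akron–P2: 30 × 4 = 120
  Utica–P1: 80 × 6 = 480
  Elko–P1: 15 × 7 = 105
  Elko–P2: 60 × 9 = 540
Total = 120 + 480 + 105 + 540 = 1245.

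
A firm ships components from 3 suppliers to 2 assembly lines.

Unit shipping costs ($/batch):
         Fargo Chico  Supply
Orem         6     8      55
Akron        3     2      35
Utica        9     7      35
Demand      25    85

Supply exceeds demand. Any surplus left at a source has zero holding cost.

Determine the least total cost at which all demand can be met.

585

An optimal shipping plan:
  Orem→Fargo: 25 × $6 = $150
  Orem→Chico: 15 × $8 = $120
  Akron→Chico: 35 × $2 = $70
  Utica→Chico: 35 × $7 = $245
Total = 150 + 120 + 70 + 245 = $585.
(Supply check: Orem ships 40; Akron ships 35; Utica ships 35.)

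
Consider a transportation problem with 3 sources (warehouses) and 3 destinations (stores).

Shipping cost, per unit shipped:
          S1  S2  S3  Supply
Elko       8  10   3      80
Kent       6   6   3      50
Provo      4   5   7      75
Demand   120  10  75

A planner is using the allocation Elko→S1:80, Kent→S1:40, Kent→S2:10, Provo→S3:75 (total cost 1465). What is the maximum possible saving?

600

Current plan cost = 80·8 + 40·6 + 10·6 + 75·7 = 1465.
Optimal plan:
  Elko→S1: 5 × 8 = 40
  Elko→S3: 75 × 3 = 225
  Kent→S1: 40 × 6 = 240
  Kent→S2: 10 × 6 = 60
  Provo→S1: 75 × 4 = 300
Optimal cost = 865.
Saving = 1465 − 865 = 600.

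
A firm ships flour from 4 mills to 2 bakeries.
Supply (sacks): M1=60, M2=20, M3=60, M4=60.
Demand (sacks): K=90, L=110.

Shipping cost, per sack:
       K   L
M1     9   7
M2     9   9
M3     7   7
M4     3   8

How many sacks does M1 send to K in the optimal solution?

Solving gives:
  M1->L: 60 × 7 = 420
  M2->K: 20 × 9 = 180
  M3->K: 10 × 7 = 70
  M3->L: 50 × 7 = 350
  M4->K: 60 × 3 = 180
Total cost = 1200.
The route M1→K is not used.

0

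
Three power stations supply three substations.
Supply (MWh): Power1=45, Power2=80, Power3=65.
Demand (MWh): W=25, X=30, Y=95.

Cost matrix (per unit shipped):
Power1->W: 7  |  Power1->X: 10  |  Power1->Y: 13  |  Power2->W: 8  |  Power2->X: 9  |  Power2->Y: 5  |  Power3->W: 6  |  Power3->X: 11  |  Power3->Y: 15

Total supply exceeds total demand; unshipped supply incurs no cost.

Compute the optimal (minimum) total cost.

A cheapest plan:
  Power1–X: 30 × 10 = 300
  Power1–Y: 15 × 13 = 195
  Power2–Y: 80 × 5 = 400
  Power3–W: 25 × 6 = 150
Total = 300 + 195 + 400 + 150 = 1045.
(Supply check: Power1 ships 45; Power2 ships 80; Power3 ships 25.)

1045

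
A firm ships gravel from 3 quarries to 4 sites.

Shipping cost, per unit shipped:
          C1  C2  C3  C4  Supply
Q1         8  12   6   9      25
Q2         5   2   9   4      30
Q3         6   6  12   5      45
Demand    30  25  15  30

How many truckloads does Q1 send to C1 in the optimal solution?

10

The minimum-cost plan:
  Q1 to C1: 10 × 8 = 80
  Q1 to C3: 15 × 6 = 90
  Q2 to C1: 5 × 5 = 25
  Q2 to C2: 25 × 2 = 50
  Q3 to C1: 15 × 6 = 90
  Q3 to C4: 30 × 5 = 150
Total cost = 485.
So Q1→C1 carries 10 truckloads.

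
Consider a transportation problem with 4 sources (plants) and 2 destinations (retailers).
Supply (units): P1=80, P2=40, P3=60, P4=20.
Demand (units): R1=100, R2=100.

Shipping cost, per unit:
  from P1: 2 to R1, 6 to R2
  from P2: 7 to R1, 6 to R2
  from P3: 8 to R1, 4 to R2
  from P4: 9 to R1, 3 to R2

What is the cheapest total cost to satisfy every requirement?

An optimal shipping plan:
  P1→R1: 80 × 2 = 160
  P2→R1: 20 × 7 = 140
  P2→R2: 20 × 6 = 120
  P3→R2: 60 × 4 = 240
  P4→R2: 20 × 3 = 60
Total = 160 + 140 + 120 + 240 + 60 = 720.

720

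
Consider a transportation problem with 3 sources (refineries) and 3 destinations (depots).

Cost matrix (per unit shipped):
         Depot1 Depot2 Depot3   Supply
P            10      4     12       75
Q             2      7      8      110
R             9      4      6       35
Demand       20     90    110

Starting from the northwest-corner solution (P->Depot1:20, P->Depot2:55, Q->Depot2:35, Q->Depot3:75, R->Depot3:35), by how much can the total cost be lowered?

Current plan cost = 20·10 + 55·4 + 35·7 + 75·8 + 35·6 = 1475.
Optimal plan:
  P–Depot2: 75 × 4 = 300
  Q–Depot1: 20 × 2 = 40
  Q–Depot3: 90 × 8 = 720
  R–Depot2: 15 × 4 = 60
  R–Depot3: 20 × 6 = 120
Optimal cost = 1240.
Saving = 1475 − 1240 = 235.

235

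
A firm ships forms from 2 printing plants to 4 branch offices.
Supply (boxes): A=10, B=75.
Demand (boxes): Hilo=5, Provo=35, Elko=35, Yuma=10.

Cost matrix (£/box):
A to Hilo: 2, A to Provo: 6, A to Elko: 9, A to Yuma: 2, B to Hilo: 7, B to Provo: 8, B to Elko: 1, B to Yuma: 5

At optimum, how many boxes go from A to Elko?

Optimal shipments:
  A–Hilo: 5 boxes
  A–Yuma: 5 boxes
  B–Provo: 35 boxes
  B–Elko: 35 boxes
  B–Yuma: 5 boxes
Total cost = £360.
The route A→Elko is not used.

0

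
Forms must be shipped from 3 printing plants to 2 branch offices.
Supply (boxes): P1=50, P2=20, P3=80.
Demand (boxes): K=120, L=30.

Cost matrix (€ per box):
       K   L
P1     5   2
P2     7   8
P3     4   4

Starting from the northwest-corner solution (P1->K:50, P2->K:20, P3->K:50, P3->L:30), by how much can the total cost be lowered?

90

Current plan cost = 50·5 + 20·7 + 50·4 + 30·4 = €710.
Optimal plan:
  P1→K: 20 × €5 = €100
  P1→L: 30 × €2 = €60
  P2→K: 20 × €7 = €140
  P3→K: 80 × €4 = €320
Optimal cost = €620.
Saving = 710 − 620 = €90.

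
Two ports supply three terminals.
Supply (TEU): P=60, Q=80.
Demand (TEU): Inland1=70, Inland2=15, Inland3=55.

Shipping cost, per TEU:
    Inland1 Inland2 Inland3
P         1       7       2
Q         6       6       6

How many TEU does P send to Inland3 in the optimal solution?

The minimum-cost plan:
  P–Inland1: 60 × 1 = 60
  Q–Inland1: 10 × 6 = 60
  Q–Inland2: 15 × 6 = 90
  Q–Inland3: 55 × 6 = 330
Total cost = 540.
The route P→Inland3 is not used.

0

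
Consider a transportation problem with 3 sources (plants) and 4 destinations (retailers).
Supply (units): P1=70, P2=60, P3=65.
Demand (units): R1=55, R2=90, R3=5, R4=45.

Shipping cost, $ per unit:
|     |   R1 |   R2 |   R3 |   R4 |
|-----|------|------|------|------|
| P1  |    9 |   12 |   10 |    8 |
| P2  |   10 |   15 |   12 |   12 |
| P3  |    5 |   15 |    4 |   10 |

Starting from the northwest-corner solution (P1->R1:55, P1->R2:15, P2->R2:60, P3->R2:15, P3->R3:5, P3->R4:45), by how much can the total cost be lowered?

345

Current plan cost = 55·9 + 15·12 + 60·15 + 15·15 + 5·4 + 45·10 = $2270.
Optimal plan:
  P1→R2: 30 × $12 = $360
  P1→R4: 40 × $8 = $320
  P2→R2: 60 × $15 = $900
  P3→R1: 55 × $5 = $275
  P3→R3: 5 × $4 = $20
  P3→R4: 5 × $10 = $50
Optimal cost = $1925.
Saving = 2270 − 1925 = $345.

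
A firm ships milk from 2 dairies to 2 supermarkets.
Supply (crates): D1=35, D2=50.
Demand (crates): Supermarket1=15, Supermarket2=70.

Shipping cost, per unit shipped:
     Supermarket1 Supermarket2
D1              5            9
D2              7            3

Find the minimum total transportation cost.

Optimal allocation:
  D1–Supermarket1: 15 × 5 = 75
  D1–Supermarket2: 20 × 9 = 180
  D2–Supermarket2: 50 × 3 = 150
Total = 75 + 180 + 150 = 405.
(Supply check: D1 ships 35; D2 ships 50.)

405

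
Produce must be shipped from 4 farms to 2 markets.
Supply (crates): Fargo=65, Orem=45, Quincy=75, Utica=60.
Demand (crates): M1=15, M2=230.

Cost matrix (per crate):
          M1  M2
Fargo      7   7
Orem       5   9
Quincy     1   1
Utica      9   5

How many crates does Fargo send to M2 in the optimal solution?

65

Optimal shipments:
  Fargo to M2: 65 × 7 = 455
  Orem to M1: 15 × 5 = 75
  Orem to M2: 30 × 9 = 270
  Quincy to M2: 75 × 1 = 75
  Utica to M2: 60 × 5 = 300
Total cost = 1175.
So Fargo→M2 carries 65 crates.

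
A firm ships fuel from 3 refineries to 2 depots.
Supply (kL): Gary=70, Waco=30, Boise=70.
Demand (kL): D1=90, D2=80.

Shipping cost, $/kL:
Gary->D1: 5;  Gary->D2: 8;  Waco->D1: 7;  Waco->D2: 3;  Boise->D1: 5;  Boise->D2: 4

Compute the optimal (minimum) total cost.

740

A cheapest plan:
  Gary–D1: 70 kL
  Waco–D2: 30 kL
  Boise–D1: 20 kL
  Boise–D2: 50 kL
Total cost = $740.
(Supply check: Gary ships 70; Waco ships 30; Boise ships 70.)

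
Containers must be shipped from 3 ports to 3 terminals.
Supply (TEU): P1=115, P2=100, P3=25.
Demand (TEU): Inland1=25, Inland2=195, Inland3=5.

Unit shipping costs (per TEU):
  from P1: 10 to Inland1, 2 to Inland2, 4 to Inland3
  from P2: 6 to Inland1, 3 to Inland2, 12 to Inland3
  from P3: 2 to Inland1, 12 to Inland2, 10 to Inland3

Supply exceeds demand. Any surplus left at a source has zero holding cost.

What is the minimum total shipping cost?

545

An optimal shipping plan:
  P1–Inland2: 110 × 2 = 220
  P1–Inland3: 5 × 4 = 20
  P2–Inland2: 85 × 3 = 255
  P3–Inland1: 25 × 2 = 50
Total = 220 + 20 + 255 + 50 = 545.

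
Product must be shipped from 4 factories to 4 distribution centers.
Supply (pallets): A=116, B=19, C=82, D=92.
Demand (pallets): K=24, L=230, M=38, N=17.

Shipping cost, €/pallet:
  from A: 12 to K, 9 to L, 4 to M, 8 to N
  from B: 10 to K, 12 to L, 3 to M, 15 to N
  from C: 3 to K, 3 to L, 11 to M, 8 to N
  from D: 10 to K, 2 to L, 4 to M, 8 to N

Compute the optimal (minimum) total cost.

A cheapest plan:
  A→L: 80 pallets
  A→M: 19 pallets
  A→N: 17 pallets
  B→M: 19 pallets
  C→K: 24 pallets
  C→L: 58 pallets
  D→L: 92 pallets
Total cost = €1419.

1419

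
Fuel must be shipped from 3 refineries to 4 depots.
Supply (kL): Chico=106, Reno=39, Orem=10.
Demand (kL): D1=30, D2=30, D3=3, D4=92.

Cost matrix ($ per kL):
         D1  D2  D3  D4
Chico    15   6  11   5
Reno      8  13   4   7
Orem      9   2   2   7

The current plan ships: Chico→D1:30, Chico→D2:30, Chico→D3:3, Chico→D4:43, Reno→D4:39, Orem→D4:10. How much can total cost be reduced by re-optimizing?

357

Current plan cost = 30·15 + 30·6 + 3·11 + 43·5 + 39·7 + 10·7 = $1221.
Optimal plan:
  Chico–D2: 20 × $6 = $120
  Chico–D4: 86 × $5 = $430
  Reno–D1: 30 × $8 = $240
  Reno–D3: 3 × $4 = $12
  Reno–D4: 6 × $7 = $42
  Orem–D2: 10 × $2 = $20
Optimal cost = $864.
Saving = 1221 − 864 = $357.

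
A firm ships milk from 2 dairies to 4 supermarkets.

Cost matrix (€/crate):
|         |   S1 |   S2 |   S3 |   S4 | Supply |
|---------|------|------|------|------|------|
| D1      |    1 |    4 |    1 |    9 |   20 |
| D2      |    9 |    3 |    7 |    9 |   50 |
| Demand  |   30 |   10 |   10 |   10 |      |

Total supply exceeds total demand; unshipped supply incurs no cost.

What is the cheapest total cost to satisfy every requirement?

300

Optimal allocation:
  D1–S1: 20 crates
  D2–S1: 10 crates
  D2–S2: 10 crates
  D2–S3: 10 crates
  D2–S4: 10 crates
Total cost = €300.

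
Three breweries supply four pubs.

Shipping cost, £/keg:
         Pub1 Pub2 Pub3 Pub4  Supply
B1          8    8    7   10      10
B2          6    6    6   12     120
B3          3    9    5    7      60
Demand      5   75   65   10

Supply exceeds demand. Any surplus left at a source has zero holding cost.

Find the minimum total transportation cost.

880

An optimal shipping plan:
  B2 to Pub2: 75 × £6 = £450
  B2 to Pub3: 20 × £6 = £120
  B3 to Pub1: 5 × £3 = £15
  B3 to Pub3: 45 × £5 = £225
  B3 to Pub4: 10 × £7 = £70
Total = 450 + 120 + 15 + 225 + 70 = £880.
(Supply check: B1 ships 0; B2 ships 95; B3 ships 60.)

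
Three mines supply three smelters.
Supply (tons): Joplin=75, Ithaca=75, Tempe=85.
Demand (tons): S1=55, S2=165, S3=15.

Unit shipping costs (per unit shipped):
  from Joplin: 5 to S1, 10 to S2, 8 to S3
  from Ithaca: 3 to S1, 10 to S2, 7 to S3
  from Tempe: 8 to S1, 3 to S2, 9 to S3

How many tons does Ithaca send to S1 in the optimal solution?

55

The minimum-cost plan:
  Joplin to S2: 75 × 10 = 750
  Ithaca to S1: 55 × 3 = 165
  Ithaca to S2: 5 × 10 = 50
  Ithaca to S3: 15 × 7 = 105
  Tempe to S2: 85 × 3 = 255
Total cost = 1325.
So Ithaca→S1 carries 55 tons.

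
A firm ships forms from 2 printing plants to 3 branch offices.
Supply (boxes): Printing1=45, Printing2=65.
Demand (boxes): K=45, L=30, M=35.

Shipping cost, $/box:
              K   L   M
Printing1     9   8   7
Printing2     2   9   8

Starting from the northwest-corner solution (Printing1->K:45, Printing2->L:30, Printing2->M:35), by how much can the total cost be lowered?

360

Current plan cost = 45·9 + 30·9 + 35·8 = $955.
Optimal plan:
  Printing1–L: 30 boxes
  Printing1–M: 15 boxes
  Printing2–K: 45 boxes
  Printing2–M: 20 boxes
Optimal cost = $595.
Saving = 955 − 595 = $360.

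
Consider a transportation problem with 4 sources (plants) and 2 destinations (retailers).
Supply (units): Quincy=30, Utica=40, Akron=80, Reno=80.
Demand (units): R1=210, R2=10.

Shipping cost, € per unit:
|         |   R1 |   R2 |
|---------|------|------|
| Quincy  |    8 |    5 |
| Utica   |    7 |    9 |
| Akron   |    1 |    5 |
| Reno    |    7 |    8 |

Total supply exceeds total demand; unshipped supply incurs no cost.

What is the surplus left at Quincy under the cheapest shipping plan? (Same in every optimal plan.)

Minimum-cost shipments:
  Quincy→R1: 10 × €8 = €80
  Quincy→R2: 10 × €5 = €50
  Utica→R1: 40 × €7 = €280
  Akron→R1: 80 × €1 = €80
  Reno→R1: 80 × €7 = €560
Total cost = €1050.
Quincy ships 20 of its 30, leaving 10.

10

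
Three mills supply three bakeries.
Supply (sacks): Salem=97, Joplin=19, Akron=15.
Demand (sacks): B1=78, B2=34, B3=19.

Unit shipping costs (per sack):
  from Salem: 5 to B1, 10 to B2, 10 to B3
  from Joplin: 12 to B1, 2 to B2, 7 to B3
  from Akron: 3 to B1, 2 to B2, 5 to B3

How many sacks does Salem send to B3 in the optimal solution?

Optimal shipments:
  Salem→B1: 78 × 5 = 390
  Salem→B3: 19 × 10 = 190
  Joplin→B2: 19 × 2 = 38
  Akron→B2: 15 × 2 = 30
Total cost = 648.
So Salem→B3 carries 19 sacks.

19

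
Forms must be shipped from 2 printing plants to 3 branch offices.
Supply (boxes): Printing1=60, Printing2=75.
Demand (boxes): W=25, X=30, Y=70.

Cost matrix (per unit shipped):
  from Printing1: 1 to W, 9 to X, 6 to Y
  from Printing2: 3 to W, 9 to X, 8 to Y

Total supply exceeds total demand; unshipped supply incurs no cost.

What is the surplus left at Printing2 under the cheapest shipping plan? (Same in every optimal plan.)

An optimal plan:
  Printing1 to Y: 60 × 6 = 360
  Printing2 to W: 25 × 3 = 75
  Printing2 to X: 30 × 9 = 270
  Printing2 to Y: 10 × 8 = 80
Total cost = 785.
Printing2 ships 65 of its 75, leaving 10.

10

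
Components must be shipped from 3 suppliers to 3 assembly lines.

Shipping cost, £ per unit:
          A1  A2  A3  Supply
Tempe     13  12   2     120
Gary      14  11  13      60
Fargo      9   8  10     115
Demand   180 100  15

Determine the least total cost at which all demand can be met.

3050

Optimal allocation:
  Tempe–A1: 65 × £13 = £845
  Tempe–A2: 40 × £12 = £480
  Tempe–A3: 15 × £2 = £30
  Gary–A2: 60 × £11 = £660
  Fargo–A1: 115 × £9 = £1035
Total = 845 + 480 + 30 + 660 + 1035 = £3050.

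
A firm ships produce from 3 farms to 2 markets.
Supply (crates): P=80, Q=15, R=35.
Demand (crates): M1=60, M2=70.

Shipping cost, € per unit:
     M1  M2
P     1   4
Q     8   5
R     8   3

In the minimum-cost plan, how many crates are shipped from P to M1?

60

Solving gives:
  P–M1: 60 × €1 = €60
  P–M2: 20 × €4 = €80
  Q–M2: 15 × €5 = €75
  R–M2: 35 × €3 = €105
Total cost = €320.
So P→M1 carries 60 crates.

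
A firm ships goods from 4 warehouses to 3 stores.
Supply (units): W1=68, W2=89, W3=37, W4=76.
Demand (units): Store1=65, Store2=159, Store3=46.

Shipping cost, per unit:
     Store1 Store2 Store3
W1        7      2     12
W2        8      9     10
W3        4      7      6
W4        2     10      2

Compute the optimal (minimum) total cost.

1243

A cheapest plan:
  W1->Store2: 68 units
  W2->Store2: 89 units
  W3->Store1: 35 units
  W3->Store2: 2 units
  W4->Store1: 30 units
  W4->Store3: 46 units
Total cost = 1243.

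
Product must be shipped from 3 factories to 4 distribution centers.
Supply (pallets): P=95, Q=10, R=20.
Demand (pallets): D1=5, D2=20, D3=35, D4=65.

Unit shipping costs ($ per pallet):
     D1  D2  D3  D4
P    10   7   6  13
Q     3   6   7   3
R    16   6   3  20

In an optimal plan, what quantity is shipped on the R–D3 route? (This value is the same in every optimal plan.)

The minimum-cost plan:
  P->D1: 5 × $10 = $50
  P->D2: 20 × $7 = $140
  P->D3: 15 × $6 = $90
  P->D4: 55 × $13 = $715
  Q->D4: 10 × $3 = $30
  R->D3: 20 × $3 = $60
Total cost = $1085.
So R→D3 carries 20 pallets.

20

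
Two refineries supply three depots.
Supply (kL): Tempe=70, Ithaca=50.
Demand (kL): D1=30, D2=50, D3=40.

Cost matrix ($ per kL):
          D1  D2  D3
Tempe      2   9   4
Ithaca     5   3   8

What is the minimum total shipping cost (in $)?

A cheapest plan:
  Tempe→D1: 30 × $2 = $60
  Tempe→D3: 40 × $4 = $160
  Ithaca→D2: 50 × $3 = $150
Total = 60 + 160 + 150 = $370.

370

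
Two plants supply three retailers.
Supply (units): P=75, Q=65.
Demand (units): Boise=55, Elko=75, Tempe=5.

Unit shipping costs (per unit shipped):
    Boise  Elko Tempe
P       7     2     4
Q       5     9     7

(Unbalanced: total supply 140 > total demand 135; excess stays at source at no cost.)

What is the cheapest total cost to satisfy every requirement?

460

Optimal allocation:
  P->Elko: 75 × 2 = 150
  Q->Boise: 55 × 5 = 275
  Q->Tempe: 5 × 7 = 35
Total = 150 + 275 + 35 = 460.
(Supply check: P ships 75; Q ships 60.)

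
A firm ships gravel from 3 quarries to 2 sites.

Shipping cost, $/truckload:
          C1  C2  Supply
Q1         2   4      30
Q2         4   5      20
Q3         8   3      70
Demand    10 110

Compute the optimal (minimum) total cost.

One minimum-cost allocation:
  Q1–C1: 10 × $2 = $20
  Q1–C2: 20 × $4 = $80
  Q2–C2: 20 × $5 = $100
  Q3–C2: 70 × $3 = $210
Total = 20 + 80 + 100 + 210 = $410.

410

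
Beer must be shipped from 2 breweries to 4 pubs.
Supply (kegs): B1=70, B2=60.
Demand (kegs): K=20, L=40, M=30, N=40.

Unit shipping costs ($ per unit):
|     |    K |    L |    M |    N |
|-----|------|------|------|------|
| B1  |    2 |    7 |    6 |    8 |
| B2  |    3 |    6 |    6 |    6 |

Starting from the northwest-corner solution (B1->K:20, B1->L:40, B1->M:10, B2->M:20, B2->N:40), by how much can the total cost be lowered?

20

Current plan cost = 20·2 + 40·7 + 10·6 + 20·6 + 40·6 = $740.
Optimal plan:
  B1->K: 20 kegs
  B1->L: 20 kegs
  B1->M: 30 kegs
  B2->L: 20 kegs
  B2->N: 40 kegs
Optimal cost = $720.
Saving = 740 − 720 = $20.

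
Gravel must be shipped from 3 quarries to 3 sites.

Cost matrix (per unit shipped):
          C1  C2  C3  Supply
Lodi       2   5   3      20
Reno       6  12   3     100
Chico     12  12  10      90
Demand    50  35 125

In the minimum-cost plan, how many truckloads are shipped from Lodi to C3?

0

Optimal shipments:
  Lodi->C1: 20 truckloads
  Reno->C3: 100 truckloads
  Chico->C1: 30 truckloads
  Chico->C2: 35 truckloads
  Chico->C3: 25 truckloads
Total cost = 1370.
The route Lodi→C3 is not used.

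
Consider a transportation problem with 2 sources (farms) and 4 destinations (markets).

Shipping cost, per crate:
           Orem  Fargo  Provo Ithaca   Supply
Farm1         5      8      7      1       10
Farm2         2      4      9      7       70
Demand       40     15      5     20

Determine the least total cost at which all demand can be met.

A cheapest plan:
  Farm1 to Ithaca: 10 × 1 = 10
  Farm2 to Orem: 40 × 2 = 80
  Farm2 to Fargo: 15 × 4 = 60
  Farm2 to Provo: 5 × 9 = 45
  Farm2 to Ithaca: 10 × 7 = 70
Total = 10 + 80 + 60 + 45 + 70 = 265.

265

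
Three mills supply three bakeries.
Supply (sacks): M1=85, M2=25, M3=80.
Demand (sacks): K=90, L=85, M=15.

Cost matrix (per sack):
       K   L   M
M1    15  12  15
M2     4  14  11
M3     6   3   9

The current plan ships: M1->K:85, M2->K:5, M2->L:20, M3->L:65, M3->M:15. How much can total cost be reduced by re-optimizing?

305

Current plan cost = 85·15 + 5·4 + 20·14 + 65·3 + 15·9 = 1905.
Optimal plan:
  M1–L: 70 × 12 = 840
  M1–M: 15 × 15 = 225
  M2–K: 25 × 4 = 100
  M3–K: 65 × 6 = 390
  M3–L: 15 × 3 = 45
Optimal cost = 1600.
Saving = 1905 − 1600 = 305.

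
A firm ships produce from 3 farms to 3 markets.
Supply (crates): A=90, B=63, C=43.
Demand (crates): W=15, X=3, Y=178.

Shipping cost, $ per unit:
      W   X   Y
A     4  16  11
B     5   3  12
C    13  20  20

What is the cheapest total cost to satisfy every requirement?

A cheapest plan:
  A–Y: 90 × $11 = $990
  B–X: 3 × $3 = $9
  B–Y: 60 × $12 = $720
  C–W: 15 × $13 = $195
  C–Y: 28 × $20 = $560
Total = 990 + 9 + 720 + 195 + 560 = $2474.
(Supply check: A ships 90; B ships 63; C ships 43.)

2474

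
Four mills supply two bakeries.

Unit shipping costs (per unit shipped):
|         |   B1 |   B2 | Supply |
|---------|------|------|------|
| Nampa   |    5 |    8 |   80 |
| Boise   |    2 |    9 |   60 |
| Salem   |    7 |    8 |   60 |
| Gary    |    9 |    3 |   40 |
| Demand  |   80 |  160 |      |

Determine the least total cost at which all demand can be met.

An optimal shipping plan:
  Nampa->B1: 20 × 5 = 100
  Nampa->B2: 60 × 8 = 480
  Boise->B1: 60 × 2 = 120
  Salem->B2: 60 × 8 = 480
  Gary->B2: 40 × 3 = 120
Total = 100 + 480 + 120 + 480 + 120 = 1300.
(Supply check: Nampa ships 80; Boise ships 60; Salem ships 60; Gary ships 40.)

1300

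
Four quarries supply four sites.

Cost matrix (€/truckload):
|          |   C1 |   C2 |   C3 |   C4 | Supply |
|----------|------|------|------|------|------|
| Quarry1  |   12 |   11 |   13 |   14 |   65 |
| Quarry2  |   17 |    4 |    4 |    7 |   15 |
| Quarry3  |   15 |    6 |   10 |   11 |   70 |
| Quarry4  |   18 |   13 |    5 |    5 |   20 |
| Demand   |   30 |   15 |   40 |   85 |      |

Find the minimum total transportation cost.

1680

An optimal shipping plan:
  Quarry1→C1: 30 × €12 = €360
  Quarry1→C4: 35 × €14 = €490
  Quarry2→C3: 15 × €4 = €60
  Quarry3→C2: 15 × €6 = €90
  Quarry3→C3: 25 × €10 = €250
  Quarry3→C4: 30 × €11 = €330
  Quarry4→C4: 20 × €5 = €100
Total = 360 + 490 + 60 + 90 + 250 + 330 + 100 = €1680.
(Supply check: Quarry1 ships 65; Quarry2 ships 15; Quarry3 ships 70; Quarry4 ships 20.)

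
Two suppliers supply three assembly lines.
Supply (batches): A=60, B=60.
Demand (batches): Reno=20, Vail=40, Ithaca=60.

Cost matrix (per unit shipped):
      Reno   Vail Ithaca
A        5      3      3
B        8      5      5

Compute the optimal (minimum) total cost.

520

One minimum-cost allocation:
  A→Reno: 20 × 5 = 100
  A→Vail: 40 × 3 = 120
  B→Ithaca: 60 × 5 = 300
Total = 100 + 120 + 300 = 520.
(Supply check: A ships 60; B ships 60.)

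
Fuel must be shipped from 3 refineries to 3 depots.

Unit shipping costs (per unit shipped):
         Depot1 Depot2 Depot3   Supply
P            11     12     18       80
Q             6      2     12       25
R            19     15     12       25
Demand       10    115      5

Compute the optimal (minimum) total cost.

1360

One minimum-cost allocation:
  P to Depot1: 10 × 11 = 110
  P to Depot2: 70 × 12 = 840
  Q to Depot2: 25 × 2 = 50
  R to Depot2: 20 × 15 = 300
  R to Depot3: 5 × 12 = 60
Total = 110 + 840 + 50 + 300 + 60 = 1360.
(Supply check: P ships 80; Q ships 25; R ships 25.)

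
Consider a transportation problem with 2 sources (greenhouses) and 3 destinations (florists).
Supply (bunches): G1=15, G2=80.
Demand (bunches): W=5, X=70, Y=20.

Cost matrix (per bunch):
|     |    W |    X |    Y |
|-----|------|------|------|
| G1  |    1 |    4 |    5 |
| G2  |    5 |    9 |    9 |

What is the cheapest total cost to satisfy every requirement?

An optimal shipping plan:
  G1 to X: 15 × 4 = 60
  G2 to W: 5 × 5 = 25
  G2 to X: 55 × 9 = 495
  G2 to Y: 20 × 9 = 180
Total = 60 + 25 + 495 + 180 = 760.

760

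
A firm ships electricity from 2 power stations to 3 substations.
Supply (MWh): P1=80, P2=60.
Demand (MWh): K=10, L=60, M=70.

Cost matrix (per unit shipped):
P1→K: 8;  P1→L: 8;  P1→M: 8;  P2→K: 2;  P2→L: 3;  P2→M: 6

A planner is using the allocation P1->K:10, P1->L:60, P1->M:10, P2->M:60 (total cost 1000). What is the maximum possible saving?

Current plan cost = 10·8 + 60·8 + 10·8 + 60·6 = 1000.
Optimal plan:
  P1→L: 10 × 8 = 80
  P1→M: 70 × 8 = 560
  P2→K: 10 × 2 = 20
  P2→L: 50 × 3 = 150
Optimal cost = 810.
Saving = 1000 − 810 = 190.

190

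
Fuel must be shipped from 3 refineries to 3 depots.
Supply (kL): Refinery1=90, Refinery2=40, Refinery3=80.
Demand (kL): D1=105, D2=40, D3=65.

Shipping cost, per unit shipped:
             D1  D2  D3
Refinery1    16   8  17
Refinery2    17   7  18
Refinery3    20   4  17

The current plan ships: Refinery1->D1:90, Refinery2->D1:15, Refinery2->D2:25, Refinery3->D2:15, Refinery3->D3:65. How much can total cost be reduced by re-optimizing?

50

Current plan cost = 90·16 + 15·17 + 25·7 + 15·4 + 65·17 = 3035.
Optimal plan:
  Refinery1→D1: 65 × 16 = 1040
  Refinery1→D3: 25 × 17 = 425
  Refinery2→D1: 40 × 17 = 680
  Refinery3→D2: 40 × 4 = 160
  Refinery3→D3: 40 × 17 = 680
Optimal cost = 2985.
Saving = 3035 − 2985 = 50.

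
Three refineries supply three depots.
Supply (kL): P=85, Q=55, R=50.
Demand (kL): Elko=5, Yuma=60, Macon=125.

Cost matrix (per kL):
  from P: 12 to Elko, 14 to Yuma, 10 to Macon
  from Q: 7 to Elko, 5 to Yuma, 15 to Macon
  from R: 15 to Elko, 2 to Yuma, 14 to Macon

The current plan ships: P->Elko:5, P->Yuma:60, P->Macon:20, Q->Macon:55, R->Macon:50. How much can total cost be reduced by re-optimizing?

990

Current plan cost = 5·12 + 60·14 + 20·10 + 55·15 + 50·14 = 2625.
Optimal plan:
  P->Macon: 85 × 10 = 850
  Q->Elko: 5 × 7 = 35
  Q->Yuma: 10 × 5 = 50
  Q->Macon: 40 × 15 = 600
  R->Yuma: 50 × 2 = 100
Optimal cost = 1635.
Saving = 2625 − 1635 = 990.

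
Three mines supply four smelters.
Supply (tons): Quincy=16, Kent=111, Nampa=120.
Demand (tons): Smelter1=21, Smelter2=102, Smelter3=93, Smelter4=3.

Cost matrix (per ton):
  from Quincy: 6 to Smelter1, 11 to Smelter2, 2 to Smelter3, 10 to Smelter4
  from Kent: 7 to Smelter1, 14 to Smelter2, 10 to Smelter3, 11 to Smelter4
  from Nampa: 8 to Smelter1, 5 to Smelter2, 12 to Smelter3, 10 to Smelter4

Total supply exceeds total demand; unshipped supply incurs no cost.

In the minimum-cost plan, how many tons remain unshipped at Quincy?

0

Minimum-cost shipments:
  Quincy→Smelter3: 16 tons
  Kent→Smelter1: 21 tons
  Kent→Smelter3: 77 tons
  Nampa→Smelter2: 102 tons
  Nampa→Smelter4: 3 tons
Total cost = 1489.
Quincy ships 16 of its 16, leaving 0.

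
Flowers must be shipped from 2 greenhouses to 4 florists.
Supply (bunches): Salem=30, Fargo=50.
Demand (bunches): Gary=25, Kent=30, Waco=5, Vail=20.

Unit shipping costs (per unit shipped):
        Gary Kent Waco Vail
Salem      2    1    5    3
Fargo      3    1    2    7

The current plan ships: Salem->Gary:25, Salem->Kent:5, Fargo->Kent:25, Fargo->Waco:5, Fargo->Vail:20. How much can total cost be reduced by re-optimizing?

Current plan cost = 25·2 + 5·1 + 25·1 + 5·2 + 20·7 = 230.
Optimal plan:
  Salem–Gary: 10 × 2 = 20
  Salem–Vail: 20 × 3 = 60
  Fargo–Gary: 15 × 3 = 45
  Fargo–Kent: 30 × 1 = 30
  Fargo–Waco: 5 × 2 = 10
Optimal cost = 165.
Saving = 230 − 165 = 65.

65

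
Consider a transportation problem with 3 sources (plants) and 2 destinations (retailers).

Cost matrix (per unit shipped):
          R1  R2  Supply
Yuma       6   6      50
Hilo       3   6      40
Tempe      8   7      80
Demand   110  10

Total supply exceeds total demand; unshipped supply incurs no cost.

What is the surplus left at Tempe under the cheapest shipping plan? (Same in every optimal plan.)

An optimal plan:
  Yuma→R1: 50 units
  Hilo→R1: 40 units
  Tempe→R1: 20 units
  Tempe→R2: 10 units
Total cost = 650.
Tempe ships 30 of its 80, leaving 50.

50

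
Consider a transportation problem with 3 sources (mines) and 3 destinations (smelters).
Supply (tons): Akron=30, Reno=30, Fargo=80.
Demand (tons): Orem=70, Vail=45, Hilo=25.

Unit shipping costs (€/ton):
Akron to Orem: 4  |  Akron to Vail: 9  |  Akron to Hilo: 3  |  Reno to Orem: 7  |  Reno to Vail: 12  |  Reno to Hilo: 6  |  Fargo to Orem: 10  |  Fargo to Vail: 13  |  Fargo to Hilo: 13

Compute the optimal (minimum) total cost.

1240

Optimal allocation:
  Akron→Orem: 5 × €4 = €20
  Akron→Hilo: 25 × €3 = €75
  Reno→Orem: 30 × €7 = €210
  Fargo→Orem: 35 × €10 = €350
  Fargo→Vail: 45 × €13 = €585
Total = 20 + 75 + 210 + 350 + 585 = €1240.
(Supply check: Akron ships 30; Reno ships 30; Fargo ships 80.)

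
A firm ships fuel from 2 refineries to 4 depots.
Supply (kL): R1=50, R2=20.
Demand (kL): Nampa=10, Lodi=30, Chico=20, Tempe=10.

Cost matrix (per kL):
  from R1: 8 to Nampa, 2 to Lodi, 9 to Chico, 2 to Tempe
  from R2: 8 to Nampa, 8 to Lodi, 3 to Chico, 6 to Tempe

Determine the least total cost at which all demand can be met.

A cheapest plan:
  R1–Nampa: 10 kL
  R1–Lodi: 30 kL
  R1–Tempe: 10 kL
  R2–Chico: 20 kL
Total cost = 220.

220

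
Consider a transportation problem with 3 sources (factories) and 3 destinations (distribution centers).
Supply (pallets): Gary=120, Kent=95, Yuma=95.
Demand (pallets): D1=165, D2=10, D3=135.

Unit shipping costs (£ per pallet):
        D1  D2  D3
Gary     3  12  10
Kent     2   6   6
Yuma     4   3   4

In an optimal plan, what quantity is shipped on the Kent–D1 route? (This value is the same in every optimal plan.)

The minimum-cost plan:
  Gary–D1: 120 pallets
  Kent–D1: 45 pallets
  Kent–D3: 50 pallets
  Yuma–D2: 10 pallets
  Yuma–D3: 85 pallets
Total cost = £1120.
So Kent→D1 carries 45 pallets.

45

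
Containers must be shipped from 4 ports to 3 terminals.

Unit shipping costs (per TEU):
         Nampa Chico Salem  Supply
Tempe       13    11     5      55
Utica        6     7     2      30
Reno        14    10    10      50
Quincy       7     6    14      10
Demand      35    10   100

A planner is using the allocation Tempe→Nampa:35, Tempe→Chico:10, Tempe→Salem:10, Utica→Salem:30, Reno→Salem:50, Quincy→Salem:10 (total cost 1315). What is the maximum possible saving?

310

Current plan cost = 35·13 + 10·11 + 10·5 + 30·2 + 50·10 + 10·14 = 1315.
Optimal plan:
  Tempe–Salem: 55 × 5 = 275
  Utica–Salem: 30 × 2 = 60
  Reno–Nampa: 25 × 14 = 350
  Reno–Chico: 10 × 10 = 100
  Reno–Salem: 15 × 10 = 150
  Quincy–Nampa: 10 × 7 = 70
Optimal cost = 1005.
Saving = 1315 − 1005 = 310.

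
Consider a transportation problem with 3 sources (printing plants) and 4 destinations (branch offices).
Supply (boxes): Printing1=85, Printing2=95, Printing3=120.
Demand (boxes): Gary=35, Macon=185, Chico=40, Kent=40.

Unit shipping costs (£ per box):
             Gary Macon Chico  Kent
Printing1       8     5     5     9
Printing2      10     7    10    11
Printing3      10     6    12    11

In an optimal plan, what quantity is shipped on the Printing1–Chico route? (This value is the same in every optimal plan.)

40

The minimum-cost plan:
  Printing1->Macon: 45 × £5 = £225
  Printing1->Chico: 40 × £5 = £200
  Printing2->Gary: 35 × £10 = £350
  Printing2->Macon: 20 × £7 = £140
  Printing2->Kent: 40 × £11 = £440
  Printing3->Macon: 120 × £6 = £720
Total cost = £2075.
So Printing1→Chico carries 40 boxes.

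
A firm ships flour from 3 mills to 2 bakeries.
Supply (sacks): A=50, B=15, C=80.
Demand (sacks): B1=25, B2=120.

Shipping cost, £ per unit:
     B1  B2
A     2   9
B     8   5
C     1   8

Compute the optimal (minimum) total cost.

A cheapest plan:
  A to B1: 25 sacks
  A to B2: 25 sacks
  B to B2: 15 sacks
  C to B2: 80 sacks
Total cost = £990.
(Supply check: A ships 50; B ships 15; C ships 80.)

990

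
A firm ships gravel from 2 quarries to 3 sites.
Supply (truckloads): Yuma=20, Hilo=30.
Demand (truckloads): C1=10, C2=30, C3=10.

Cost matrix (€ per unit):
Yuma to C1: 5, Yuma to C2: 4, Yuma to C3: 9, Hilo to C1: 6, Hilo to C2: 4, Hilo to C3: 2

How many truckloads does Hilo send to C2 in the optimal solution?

20

The minimum-cost plan:
  Yuma->C1: 10 × €5 = €50
  Yuma->C2: 10 × €4 = €40
  Hilo->C2: 20 × €4 = €80
  Hilo->C3: 10 × €2 = €20
Total cost = €190.
So Hilo→C2 carries 20 truckloads.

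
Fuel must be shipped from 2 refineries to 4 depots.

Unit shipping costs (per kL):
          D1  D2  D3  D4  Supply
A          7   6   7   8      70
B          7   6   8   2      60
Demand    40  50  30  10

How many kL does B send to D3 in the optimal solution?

Solving gives:
  A to D1: 40 × 7 = 280
  A to D3: 30 × 7 = 210
  B to D2: 50 × 6 = 300
  B to D4: 10 × 2 = 20
Total cost = 810.
The route B→D3 is not used.

0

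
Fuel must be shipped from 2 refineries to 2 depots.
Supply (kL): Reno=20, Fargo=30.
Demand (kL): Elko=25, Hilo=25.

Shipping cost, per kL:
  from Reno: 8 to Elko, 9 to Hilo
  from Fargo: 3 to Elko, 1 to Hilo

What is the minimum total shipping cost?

200

An optimal shipping plan:
  Reno->Elko: 20 × 8 = 160
  Fargo->Elko: 5 × 3 = 15
  Fargo->Hilo: 25 × 1 = 25
Total = 160 + 15 + 25 = 200.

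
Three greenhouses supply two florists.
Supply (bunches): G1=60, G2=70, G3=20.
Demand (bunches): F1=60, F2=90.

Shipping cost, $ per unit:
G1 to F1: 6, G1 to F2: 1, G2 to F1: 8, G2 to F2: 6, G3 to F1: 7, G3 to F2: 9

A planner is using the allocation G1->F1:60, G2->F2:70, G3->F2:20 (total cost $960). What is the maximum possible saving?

Current plan cost = 60·6 + 70·6 + 20·9 = $960.
Optimal plan:
  G1→F2: 60 × $1 = $60
  G2→F1: 40 × $8 = $320
  G2→F2: 30 × $6 = $180
  G3→F1: 20 × $7 = $140
Optimal cost = $700.
Saving = 960 − 700 = $260.

260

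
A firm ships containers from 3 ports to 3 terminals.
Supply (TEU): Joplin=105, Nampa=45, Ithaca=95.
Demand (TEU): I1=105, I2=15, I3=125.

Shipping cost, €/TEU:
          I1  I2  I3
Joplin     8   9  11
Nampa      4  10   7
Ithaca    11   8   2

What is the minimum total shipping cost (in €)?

One minimum-cost allocation:
  Joplin–I1: 60 × €8 = €480
  Joplin–I2: 15 × €9 = €135
  Joplin–I3: 30 × €11 = €330
  Nampa–I1: 45 × €4 = €180
  Ithaca–I3: 95 × €2 = €190
Total = 480 + 135 + 330 + 180 + 190 = €1315.

1315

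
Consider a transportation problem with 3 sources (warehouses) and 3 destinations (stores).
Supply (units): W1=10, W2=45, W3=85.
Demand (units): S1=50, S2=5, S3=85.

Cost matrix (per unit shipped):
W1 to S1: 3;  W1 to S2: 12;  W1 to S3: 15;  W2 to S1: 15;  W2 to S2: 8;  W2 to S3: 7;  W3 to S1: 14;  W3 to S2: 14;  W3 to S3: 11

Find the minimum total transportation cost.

1405

Optimal allocation:
  W1->S1: 10 units
  W2->S2: 5 units
  W2->S3: 40 units
  W3->S1: 40 units
  W3->S3: 45 units
Total cost = 1405.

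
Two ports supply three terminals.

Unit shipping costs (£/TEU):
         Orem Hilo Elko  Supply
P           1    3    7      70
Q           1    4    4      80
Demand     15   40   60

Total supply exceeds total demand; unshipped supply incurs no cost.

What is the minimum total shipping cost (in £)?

375

Optimal allocation:
  P->Orem: 15 × £1 = £15
  P->Hilo: 40 × £3 = £120
  Q->Elko: 60 × £4 = £240
Total = 15 + 120 + 240 = £375.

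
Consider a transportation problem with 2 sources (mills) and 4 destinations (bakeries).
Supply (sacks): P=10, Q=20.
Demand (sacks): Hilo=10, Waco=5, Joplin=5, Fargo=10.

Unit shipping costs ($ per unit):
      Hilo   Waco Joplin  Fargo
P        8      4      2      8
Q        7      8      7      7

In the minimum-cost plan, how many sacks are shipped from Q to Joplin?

Optimal shipments:
  P->Waco: 5 sacks
  P->Joplin: 5 sacks
  Q->Hilo: 10 sacks
  Q->Fargo: 10 sacks
Total cost = $170.
The route Q→Joplin is not used.

0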